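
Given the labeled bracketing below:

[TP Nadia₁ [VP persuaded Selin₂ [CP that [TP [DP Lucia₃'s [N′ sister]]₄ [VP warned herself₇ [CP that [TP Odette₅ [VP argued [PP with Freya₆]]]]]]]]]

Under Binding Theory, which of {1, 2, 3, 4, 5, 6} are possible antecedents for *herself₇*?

*herself* is an anaphor, so Principle A applies: it must be bound in its binding domain.
Binding domain of *herself₇*: the embedded TP, whose subject is [Lucia₃'s sister]₄.
*Nadia₁* c-commands the anaphor but is outside its binding domain → cannot satisfy Principle A.
*Selin₂* c-commands the anaphor but is outside its binding domain → cannot satisfy Principle A.
*Lucia₃* does not c-command the anaphor → cannot bind it.
*[Lucia₃'s sister]₄* c-commands the anaphor within its binding domain → licit binder.
*Odette₅* does not c-command the anaphor → cannot bind it.
*Freya₆* does not c-command the anaphor → cannot bind it.

{4}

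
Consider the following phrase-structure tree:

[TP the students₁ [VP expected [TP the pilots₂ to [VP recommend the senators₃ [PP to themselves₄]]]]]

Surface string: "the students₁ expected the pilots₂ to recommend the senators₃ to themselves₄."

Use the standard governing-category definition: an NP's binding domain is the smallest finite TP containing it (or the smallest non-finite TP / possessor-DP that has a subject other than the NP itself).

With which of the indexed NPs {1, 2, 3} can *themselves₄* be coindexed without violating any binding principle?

{2, 3}

*themselves* is an anaphor, so Principle A applies: it must be bound in its binding domain.
Binding domain of *themselves₄*: the embedded TP, whose subject is the pilots₂.
*the students₁* c-commands the anaphor but is outside its binding domain → cannot satisfy Principle A.
*the pilots₂* c-commands the anaphor within its binding domain → licit binder.
*the senators₃* c-commands the anaphor within its binding domain → licit binder.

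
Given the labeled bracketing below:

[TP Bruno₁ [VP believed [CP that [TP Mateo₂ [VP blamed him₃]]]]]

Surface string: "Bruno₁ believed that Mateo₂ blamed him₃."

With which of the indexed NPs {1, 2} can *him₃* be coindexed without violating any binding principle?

*him* is a pronoun, so Principle B applies: it must be free in its binding domain.
Binding domain of *him₃*: the embedded TP, whose subject is Mateo₂.
*Bruno₁* c-commands the pronoun but from outside its binding domain, and is not c-commanded by it → coindexation permitted.
*Mateo₂* c-commands the pronoun within its binding domain → coindexation would violate Principle B.

{1}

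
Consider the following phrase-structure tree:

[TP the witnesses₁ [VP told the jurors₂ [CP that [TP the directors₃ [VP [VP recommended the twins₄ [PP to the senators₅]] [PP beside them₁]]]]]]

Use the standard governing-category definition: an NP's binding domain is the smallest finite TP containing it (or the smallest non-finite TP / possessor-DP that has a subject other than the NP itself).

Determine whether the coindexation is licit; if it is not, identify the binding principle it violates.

The two coindexed NPs are *the witnesses₁* and *them₁*.
*them₁* is a pronoun; its binding domain is the embedded TP, whose subject is the directors₃. Within that domain it is c-commanded only by *the directors₃*, which carries a different index — the pronoun is free locally, so Principle B holds.
*the witnesses₁* is an R-expression; *them₁* does not c-command it, and no other NP shares its index, so Principle C is satisfied.
All principles are respected.

grammatical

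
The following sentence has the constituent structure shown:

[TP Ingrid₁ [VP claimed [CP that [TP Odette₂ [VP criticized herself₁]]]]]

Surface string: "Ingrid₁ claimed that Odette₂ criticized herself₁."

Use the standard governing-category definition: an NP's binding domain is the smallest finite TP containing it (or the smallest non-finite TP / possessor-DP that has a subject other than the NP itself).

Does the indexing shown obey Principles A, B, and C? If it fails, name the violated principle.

Principle A

The two coindexed NPs are *Ingrid₁* and *herself₁*.
*herself₁* is an anaphor. Principle A requires it to be bound within its binding domain — the embedded TP, whose subject is Odette₂.
Within that domain it is c-commanded by *Odette₂*, which does not share its index.
*Ingrid₁* does c-command the anaphor, but from outside its binding domain.
The anaphor is unbound in its domain → Principle A violation.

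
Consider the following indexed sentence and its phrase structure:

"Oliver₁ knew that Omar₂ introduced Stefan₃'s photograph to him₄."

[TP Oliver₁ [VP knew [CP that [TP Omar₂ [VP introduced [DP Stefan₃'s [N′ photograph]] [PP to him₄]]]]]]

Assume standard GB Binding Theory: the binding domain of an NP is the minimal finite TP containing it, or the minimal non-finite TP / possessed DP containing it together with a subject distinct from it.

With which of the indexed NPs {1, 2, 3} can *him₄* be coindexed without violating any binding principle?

*him* is a pronoun, so Principle B applies: it must be free in its binding domain.
Binding domain of *him₄*: the embedded TP, whose subject is Omar₂.
*Oliver₁* c-commands the pronoun but from outside its binding domain, and is not c-commanded by it → coindexation permitted.
*Omar₂* c-commands the pronoun within its binding domain → coindexation would violate Principle B.
*Stefan₃* and the pronoun do not c-command one another → neither Principle B nor Principle C is at stake; coindexation permitted.

{1, 3}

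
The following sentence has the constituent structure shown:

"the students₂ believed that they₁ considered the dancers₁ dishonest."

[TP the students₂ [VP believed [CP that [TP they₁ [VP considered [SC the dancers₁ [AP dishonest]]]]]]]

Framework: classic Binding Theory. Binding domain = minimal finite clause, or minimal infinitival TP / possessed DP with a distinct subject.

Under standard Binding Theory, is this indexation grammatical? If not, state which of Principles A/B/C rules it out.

Principle C

The two coindexed NPs are *they₁* and *the dancers₁*.
*the dancers₁* is an R-expression. Principle C requires it to be free everywhere.
*they₁* c-commands it and carries the same index.
The R-expression is bound → Principle C violation.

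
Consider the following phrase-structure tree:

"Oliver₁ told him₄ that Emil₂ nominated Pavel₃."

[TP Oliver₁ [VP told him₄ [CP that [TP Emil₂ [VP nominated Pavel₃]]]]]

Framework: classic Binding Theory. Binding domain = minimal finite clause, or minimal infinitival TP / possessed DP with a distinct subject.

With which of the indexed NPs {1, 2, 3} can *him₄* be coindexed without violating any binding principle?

*him* is a pronoun, so Principle B applies: it must be free in its binding domain.
Binding domain of *him₄*: the matrix TP, whose subject is Oliver₁.
*Oliver₁* c-commands the pronoun within its binding domain → coindexation would violate Principle B.
*Emil₂*: the pronoun c-commands this R-expression → coindexation would violate Principle C on *Emil₂*.
*Pavel₃*: the pronoun c-commands this R-expression → coindexation would violate Principle C on *Pavel₃*.

none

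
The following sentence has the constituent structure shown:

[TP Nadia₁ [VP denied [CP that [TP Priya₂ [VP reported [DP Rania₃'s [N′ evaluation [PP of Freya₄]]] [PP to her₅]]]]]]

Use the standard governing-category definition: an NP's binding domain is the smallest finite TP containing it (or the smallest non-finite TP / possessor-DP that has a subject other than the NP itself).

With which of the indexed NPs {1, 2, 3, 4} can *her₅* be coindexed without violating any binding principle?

{1, 3, 4}

*her* is a pronoun, so Principle B applies: it must be free in its binding domain.
Binding domain of *her₅*: the embedded TP, whose subject is Priya₂.
*Nadia₁* c-commands the pronoun but from outside its binding domain, and is not c-commanded by it → coindexation permitted.
*Priya₂* c-commands the pronoun within its binding domain → coindexation would violate Principle B.
*Rania₃* and the pronoun do not c-command one another → neither Principle B nor Principle C is at stake; coindexation permitted.
*Freya₄* and the pronoun do not c-command one another → neither Principle B nor Principle C is at stake; coindexation permitted.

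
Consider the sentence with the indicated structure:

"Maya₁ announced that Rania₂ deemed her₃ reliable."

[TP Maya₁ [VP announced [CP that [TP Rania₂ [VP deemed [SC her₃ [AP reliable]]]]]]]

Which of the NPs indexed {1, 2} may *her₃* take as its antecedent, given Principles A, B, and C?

{1}

*her* is a pronoun, so Principle B applies: it must be free in its binding domain.
Binding domain of *her₃*: the embedded TP, whose subject is Rania₂.
*Maya₁* c-commands the pronoun but from outside its binding domain, and is not c-commanded by it → coindexation permitted.
*Rania₂* c-commands the pronoun within its binding domain → coindexation would violate Principle B.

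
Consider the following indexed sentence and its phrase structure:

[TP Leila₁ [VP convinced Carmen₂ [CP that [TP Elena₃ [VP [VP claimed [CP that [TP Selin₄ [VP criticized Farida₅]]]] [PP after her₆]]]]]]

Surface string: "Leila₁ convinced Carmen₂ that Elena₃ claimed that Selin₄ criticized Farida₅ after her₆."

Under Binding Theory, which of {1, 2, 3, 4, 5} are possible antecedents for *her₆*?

{1, 2, 4, 5}

*her* is a pronoun, so Principle B applies: it must be free in its binding domain.
Binding domain of *her₆*: the embedded TP, whose subject is Elena₃.
*Leila₁* c-commands the pronoun but from outside its binding domain, and is not c-commanded by it → coindexation permitted.
*Carmen₂* c-commands the pronoun but from outside its binding domain, and is not c-commanded by it → coindexation permitted.
*Elena₃* c-commands the pronoun within its binding domain → coindexation would violate Principle B.
*Selin₄* and the pronoun do not c-command one another → neither Principle B nor Principle C is at stake; coindexation permitted.
*Farida₅* and the pronoun do not c-command one another → neither Principle B nor Principle C is at stake; coindexation permitted.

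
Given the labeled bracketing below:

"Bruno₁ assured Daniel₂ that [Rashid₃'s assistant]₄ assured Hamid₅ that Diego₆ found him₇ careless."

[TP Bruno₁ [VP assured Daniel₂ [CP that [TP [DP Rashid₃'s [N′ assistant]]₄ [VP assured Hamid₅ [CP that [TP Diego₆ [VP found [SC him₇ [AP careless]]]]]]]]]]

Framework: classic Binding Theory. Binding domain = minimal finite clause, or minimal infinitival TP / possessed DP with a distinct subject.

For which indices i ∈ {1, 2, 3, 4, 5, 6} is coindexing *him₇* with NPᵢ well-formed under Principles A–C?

{1, 2, 3, 4, 5}

*him* is a pronoun, so Principle B applies: it must be free in its binding domain.
Binding domain of *him₇*: the embedded TP, whose subject is Diego₆.
*Bruno₁* c-commands the pronoun but from outside its binding domain, and is not c-commanded by it → coindexation permitted.
*Daniel₂* c-commands the pronoun but from outside its binding domain, and is not c-commanded by it → coindexation permitted.
*Rashid₃* and the pronoun do not c-command one another → neither Principle B nor Principle C is at stake; coindexation permitted.
*[Rashid₃'s assistant]₄* c-commands the pronoun but from outside its binding domain, and is not c-commanded by it → coindexation permitted.
*Hamid₅* c-commands the pronoun but from outside its binding domain, and is not c-commanded by it → coindexation permitted.
*Diego₆* c-commands the pronoun within its binding domain → coindexation would violate Principle B.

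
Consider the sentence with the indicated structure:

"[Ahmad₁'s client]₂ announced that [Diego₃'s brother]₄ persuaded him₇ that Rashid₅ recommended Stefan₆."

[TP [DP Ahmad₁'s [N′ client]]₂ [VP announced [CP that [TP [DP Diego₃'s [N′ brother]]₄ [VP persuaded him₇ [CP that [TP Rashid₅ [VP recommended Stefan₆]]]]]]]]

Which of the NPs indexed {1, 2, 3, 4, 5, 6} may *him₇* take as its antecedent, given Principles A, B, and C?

*him* is a pronoun, so Principle B applies: it must be free in its binding domain.
Binding domain of *him₇*: the embedded TP, whose subject is [Diego₃'s brother]₄.
*Ahmad₁* and the pronoun do not c-command one another → neither Principle B nor Principle C is at stake; coindexation permitted.
*[Ahmad₁'s client]₂* c-commands the pronoun but from outside its binding domain, and is not c-commanded by it → coindexation permitted.
*Diego₃* and the pronoun do not c-command one another → neither Principle B nor Principle C is at stake; coindexation permitted.
*[Diego₃'s brother]₄* c-commands the pronoun within its binding domain → coindexation would violate Principle B.
*Rashid₅*: the pronoun c-commands this R-expression → coindexation would violate Principle C on *Rashid₅*.
*Stefan₆*: the pronoun c-commands this R-expression → coindexation would violate Principle C on *Stefan₆*.

{1, 2, 3}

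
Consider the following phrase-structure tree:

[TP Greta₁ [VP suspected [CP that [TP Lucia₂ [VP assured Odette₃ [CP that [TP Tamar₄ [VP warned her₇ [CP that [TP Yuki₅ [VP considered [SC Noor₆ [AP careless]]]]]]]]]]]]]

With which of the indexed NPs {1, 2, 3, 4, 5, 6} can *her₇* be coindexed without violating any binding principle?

*her* is a pronoun, so Principle B applies: it must be free in its binding domain.
Binding domain of *her₇*: the embedded TP, whose subject is Tamar₄.
*Greta₁* c-commands the pronoun but from outside its binding domain, and is not c-commanded by it → coindexation permitted.
*Lucia₂* c-commands the pronoun but from outside its binding domain, and is not c-commanded by it → coindexation permitted.
*Odette₃* c-commands the pronoun but from outside its binding domain, and is not c-commanded by it → coindexation permitted.
*Tamar₄* c-commands the pronoun within its binding domain → coindexation would violate Principle B.
*Yuki₅*: the pronoun c-commands this R-expression → coindexation would violate Principle C on *Yuki₅*.
*Noor₆*: the pronoun c-commands this R-expression → coindexation would violate Principle C on *Noor₆*.

{1, 2, 3}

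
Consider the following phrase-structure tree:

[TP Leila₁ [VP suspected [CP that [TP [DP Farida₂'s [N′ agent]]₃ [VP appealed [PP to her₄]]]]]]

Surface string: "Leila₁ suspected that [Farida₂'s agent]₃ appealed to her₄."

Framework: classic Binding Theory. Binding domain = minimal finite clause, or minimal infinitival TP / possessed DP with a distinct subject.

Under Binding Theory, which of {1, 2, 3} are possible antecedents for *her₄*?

*her* is a pronoun, so Principle B applies: it must be free in its binding domain.
Binding domain of *her₄*: the embedded TP, whose subject is [Farida₂'s agent]₃.
*Leila₁* c-commands the pronoun but from outside its binding domain, and is not c-commanded by it → coindexation permitted.
*Farida₂* and the pronoun do not c-command one another → neither Principle B nor Principle C is at stake; coindexation permitted.
*[Farida₂'s agent]₃* c-commands the pronoun within its binding domain → coindexation would violate Principle B.

{1, 2}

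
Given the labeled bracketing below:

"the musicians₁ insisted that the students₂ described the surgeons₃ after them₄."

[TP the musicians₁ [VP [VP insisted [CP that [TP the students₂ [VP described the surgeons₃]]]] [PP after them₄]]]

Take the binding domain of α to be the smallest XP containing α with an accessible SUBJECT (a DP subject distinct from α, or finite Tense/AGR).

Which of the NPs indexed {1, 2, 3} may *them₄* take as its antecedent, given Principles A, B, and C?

{2, 3}

*them* is a pronoun, so Principle B applies: it must be free in its binding domain.
Binding domain of *them₄*: the matrix TP, whose subject is the musicians₁.
*the musicians₁* c-commands the pronoun within its binding domain → coindexation would violate Principle B.
*the students₂* and the pronoun do not c-command one another → neither Principle B nor Principle C is at stake; coindexation permitted.
*the surgeons₃* and the pronoun do not c-command one another → neither Principle B nor Principle C is at stake; coindexation permitted.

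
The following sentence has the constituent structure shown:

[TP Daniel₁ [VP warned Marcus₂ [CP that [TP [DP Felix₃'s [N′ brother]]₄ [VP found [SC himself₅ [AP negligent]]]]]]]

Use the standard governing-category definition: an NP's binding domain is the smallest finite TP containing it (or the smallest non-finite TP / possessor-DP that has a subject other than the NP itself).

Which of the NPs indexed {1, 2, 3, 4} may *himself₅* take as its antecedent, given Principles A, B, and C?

{4}

*himself* is an anaphor, so Principle A applies: it must be bound in its binding domain.
Binding domain of *himself₅*: the embedded TP, whose subject is [Felix₃'s brother]₄.
*Daniel₁* c-commands the anaphor but is outside its binding domain → cannot satisfy Principle A.
*Marcus₂* c-commands the anaphor but is outside its binding domain → cannot satisfy Principle A.
*Felix₃* does not c-command the anaphor → cannot bind it.
*[Felix₃'s brother]₄* c-commands the anaphor within its binding domain → licit binder.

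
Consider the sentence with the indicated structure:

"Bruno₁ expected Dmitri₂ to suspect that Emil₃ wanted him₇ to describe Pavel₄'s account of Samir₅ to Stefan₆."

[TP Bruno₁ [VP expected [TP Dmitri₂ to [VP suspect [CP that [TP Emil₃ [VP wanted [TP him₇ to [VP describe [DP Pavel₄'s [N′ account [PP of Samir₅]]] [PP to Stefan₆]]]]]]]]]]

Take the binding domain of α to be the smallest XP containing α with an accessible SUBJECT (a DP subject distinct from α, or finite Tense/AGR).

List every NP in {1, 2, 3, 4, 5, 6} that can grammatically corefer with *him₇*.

*him* is a pronoun, so Principle B applies: it must be free in its binding domain.
Binding domain of *him₇*: the embedded TP, whose subject is Emil₃.
*Bruno₁* c-commands the pronoun but from outside its binding domain, and is not c-commanded by it → coindexation permitted.
*Dmitri₂* c-commands the pronoun but from outside its binding domain, and is not c-commanded by it → coindexation permitted.
*Emil₃* c-commands the pronoun within its binding domain → coindexation would violate Principle B.
*Pavel₄*: the pronoun c-commands this R-expression → coindexation would violate Principle C on *Pavel₄*.
*Samir₅*: the pronoun c-commands this R-expression → coindexation would violate Principle C on *Samir₅*.
*Stefan₆*: the pronoun c-commands this R-expression → coindexation would violate Principle C on *Stefan₆*.

{1, 2}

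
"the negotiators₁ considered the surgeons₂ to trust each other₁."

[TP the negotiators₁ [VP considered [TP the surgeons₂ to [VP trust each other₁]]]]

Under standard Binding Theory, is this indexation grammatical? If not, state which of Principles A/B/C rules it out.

The two coindexed NPs are *the negotiators₁* and *each other₁*.
*each other₁* is an anaphor. Principle A requires it to be bound within its binding domain — the embedded TP, whose subject is the surgeons₂.
Within that domain it is c-commanded by *the surgeons₂*, which does not share its index.
*the negotiators₁* does c-command the anaphor, but from outside its binding domain.
The anaphor is unbound in its domain → Principle A violation.

Principle A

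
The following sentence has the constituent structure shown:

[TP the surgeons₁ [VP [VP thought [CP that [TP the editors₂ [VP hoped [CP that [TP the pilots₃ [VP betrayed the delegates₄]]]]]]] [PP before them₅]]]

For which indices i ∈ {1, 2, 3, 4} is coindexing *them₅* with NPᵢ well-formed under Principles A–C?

*them* is a pronoun, so Principle B applies: it must be free in its binding domain.
Binding domain of *them₅*: the matrix TP, whose subject is the surgeons₁.
*the surgeons₁* c-commands the pronoun within its binding domain → coindexation would violate Principle B.
*the editors₂* and the pronoun do not c-command one another → neither Principle B nor Principle C is at stake; coindexation permitted.
*the pilots₃* and the pronoun do not c-command one another → neither Principle B nor Principle C is at stake; coindexation permitted.
*the delegates₄* and the pronoun do not c-command one another → neither Principle B nor Principle C is at stake; coindexation permitted.

{2, 3, 4}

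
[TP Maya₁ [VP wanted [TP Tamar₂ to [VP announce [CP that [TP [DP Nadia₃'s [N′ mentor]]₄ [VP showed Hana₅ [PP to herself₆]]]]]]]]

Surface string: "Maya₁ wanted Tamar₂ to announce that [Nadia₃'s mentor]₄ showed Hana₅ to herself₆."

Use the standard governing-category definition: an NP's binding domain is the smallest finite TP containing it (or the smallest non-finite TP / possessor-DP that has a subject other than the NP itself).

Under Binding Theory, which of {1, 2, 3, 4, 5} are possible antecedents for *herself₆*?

{4, 5}

*herself* is an anaphor, so Principle A applies: it must be bound in its binding domain.
Binding domain of *herself₆*: the embedded TP, whose subject is [Nadia₃'s mentor]₄.
*Maya₁* c-commands the anaphor but is outside its binding domain → cannot satisfy Principle A.
*Tamar₂* c-commands the anaphor but is outside its binding domain → cannot satisfy Principle A.
*Nadia₃* does not c-command the anaphor → cannot bind it.
*[Nadia₃'s mentor]₄* c-commands the anaphor within its binding domain → licit binder.
*Hana₅* c-commands the anaphor within its binding domain → licit binder.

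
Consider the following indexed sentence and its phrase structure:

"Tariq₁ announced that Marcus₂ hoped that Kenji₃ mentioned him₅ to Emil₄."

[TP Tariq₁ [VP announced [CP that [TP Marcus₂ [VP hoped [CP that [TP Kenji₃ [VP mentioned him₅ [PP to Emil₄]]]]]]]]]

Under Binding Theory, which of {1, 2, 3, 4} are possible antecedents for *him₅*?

{1, 2}

*him* is a pronoun, so Principle B applies: it must be free in its binding domain.
Binding domain of *him₅*: the embedded TP, whose subject is Kenji₃.
*Tariq₁* c-commands the pronoun but from outside its binding domain, and is not c-commanded by it → coindexation permitted.
*Marcus₂* c-commands the pronoun but from outside its binding domain, and is not c-commanded by it → coindexation permitted.
*Kenji₃* c-commands the pronoun within its binding domain → coindexation would violate Principle B.
*Emil₄*: the pronoun c-commands this R-expression → coindexation would violate Principle C on *Emil₄*.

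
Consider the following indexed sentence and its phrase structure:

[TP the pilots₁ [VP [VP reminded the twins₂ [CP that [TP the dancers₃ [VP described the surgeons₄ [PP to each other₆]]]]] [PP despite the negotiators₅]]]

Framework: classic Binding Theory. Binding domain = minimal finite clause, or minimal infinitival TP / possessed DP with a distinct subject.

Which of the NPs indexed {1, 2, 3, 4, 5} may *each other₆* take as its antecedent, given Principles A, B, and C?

{3, 4}

*each other* is an anaphor, so Principle A applies: it must be bound in its binding domain.
Binding domain of *each other₆*: the embedded TP, whose subject is the dancers₃.
*the pilots₁* c-commands the anaphor but is outside its binding domain → cannot satisfy Principle A.
*the twins₂* c-commands the anaphor but is outside its binding domain → cannot satisfy Principle A.
*the dancers₃* c-commands the anaphor within its binding domain → licit binder.
*the surgeons₄* c-commands the anaphor within its binding domain → licit binder.
*the negotiators₅* does not c-command the anaphor → cannot bind it.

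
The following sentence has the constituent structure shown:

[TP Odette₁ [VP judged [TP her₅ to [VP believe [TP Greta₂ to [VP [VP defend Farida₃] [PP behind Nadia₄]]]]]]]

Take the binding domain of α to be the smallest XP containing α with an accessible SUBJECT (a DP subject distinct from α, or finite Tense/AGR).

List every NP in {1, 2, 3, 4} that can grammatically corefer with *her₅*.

none

*her* is a pronoun, so Principle B applies: it must be free in its binding domain.
Binding domain of *her₅*: the matrix TP, whose subject is Odette₁.
*Odette₁* c-commands the pronoun within its binding domain → coindexation would violate Principle B.
*Greta₂*: the pronoun c-commands this R-expression → coindexation would violate Principle C on *Greta₂*.
*Farida₃*: the pronoun c-commands this R-expression → coindexation would violate Principle C on *Farida₃*.
*Nadia₄*: the pronoun c-commands this R-expression → coindexation would violate Principle C on *Nadia₄*.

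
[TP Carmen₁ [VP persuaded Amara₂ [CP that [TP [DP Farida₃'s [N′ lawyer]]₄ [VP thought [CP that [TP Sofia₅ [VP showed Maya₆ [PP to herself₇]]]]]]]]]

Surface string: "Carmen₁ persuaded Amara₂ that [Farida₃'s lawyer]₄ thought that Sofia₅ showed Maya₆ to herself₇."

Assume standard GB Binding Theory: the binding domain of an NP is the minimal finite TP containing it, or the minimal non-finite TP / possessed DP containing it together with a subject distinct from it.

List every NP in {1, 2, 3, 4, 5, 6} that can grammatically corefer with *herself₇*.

{5, 6}

*herself* is an anaphor, so Principle A applies: it must be bound in its binding domain.
Binding domain of *herself₇*: the embedded TP, whose subject is Sofia₅.
*Carmen₁* c-commands the anaphor but is outside its binding domain → cannot satisfy Principle A.
*Amara₂* c-commands the anaphor but is outside its binding domain → cannot satisfy Principle A.
*Farida₃* does not c-command the anaphor → cannot bind it.
*[Farida₃'s lawyer]₄* c-commands the anaphor but is outside its binding domain → cannot satisfy Principle A.
*Sofia₅* c-commands the anaphor within its binding domain → licit binder.
*Maya₆* c-commands the anaphor within its binding domain → licit binder.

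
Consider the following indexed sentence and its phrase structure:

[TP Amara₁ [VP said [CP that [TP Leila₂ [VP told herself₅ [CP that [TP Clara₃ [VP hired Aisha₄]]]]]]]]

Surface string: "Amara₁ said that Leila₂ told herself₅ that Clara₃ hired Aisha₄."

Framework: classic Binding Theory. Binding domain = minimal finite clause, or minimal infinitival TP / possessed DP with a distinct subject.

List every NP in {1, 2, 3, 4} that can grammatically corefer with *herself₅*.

{2}

*herself* is an anaphor, so Principle A applies: it must be bound in its binding domain.
Binding domain of *herself₅*: the embedded TP, whose subject is Leila₂.
*Amara₁* c-commands the anaphor but is outside its binding domain → cannot satisfy Principle A.
*Leila₂* c-commands the anaphor within its binding domain → licit binder.
*Clara₃* does not c-command the anaphor → cannot bind it.
*Aisha₄* does not c-command the anaphor → cannot bind it.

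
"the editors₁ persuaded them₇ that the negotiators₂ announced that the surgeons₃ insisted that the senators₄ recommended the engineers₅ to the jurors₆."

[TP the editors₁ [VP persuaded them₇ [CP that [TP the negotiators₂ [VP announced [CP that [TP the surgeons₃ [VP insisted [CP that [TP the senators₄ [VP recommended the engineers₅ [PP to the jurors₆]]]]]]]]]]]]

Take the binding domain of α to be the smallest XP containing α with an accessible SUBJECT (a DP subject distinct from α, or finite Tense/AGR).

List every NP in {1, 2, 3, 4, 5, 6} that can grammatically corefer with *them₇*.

none

*them* is a pronoun, so Principle B applies: it must be free in its binding domain.
Binding domain of *them₇*: the matrix TP, whose subject is the editors₁.
*the editors₁* c-commands the pronoun within its binding domain → coindexation would violate Principle B.
*the negotiators₂*: the pronoun c-commands this R-expression → coindexation would violate Principle C on *the negotiators₂*.
*the surgeons₃*: the pronoun c-commands this R-expression → coindexation would violate Principle C on *the surgeons₃*.
*the senators₄*: the pronoun c-commands this R-expression → coindexation would violate Principle C on *the senators₄*.
*the engineers₅*: the pronoun c-commands this R-expression → coindexation would violate Principle C on *the engineers₅*.
*the jurors₆*: the pronoun c-commands this R-expression → coindexation would violate Principle C on *the jurors₆*.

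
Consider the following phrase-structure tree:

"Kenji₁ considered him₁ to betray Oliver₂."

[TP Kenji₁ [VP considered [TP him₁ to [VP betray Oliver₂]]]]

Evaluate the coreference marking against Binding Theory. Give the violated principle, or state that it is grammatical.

The two coindexed NPs are *Kenji₁* and *him₁*.
*him₁* is a pronoun. Its binding domain is the matrix TP, whose subject is Kenji₁.
*Kenji₁* c-commands it within that domain and carries the same index.
The pronoun is locally bound → Principle B violation.

Principle B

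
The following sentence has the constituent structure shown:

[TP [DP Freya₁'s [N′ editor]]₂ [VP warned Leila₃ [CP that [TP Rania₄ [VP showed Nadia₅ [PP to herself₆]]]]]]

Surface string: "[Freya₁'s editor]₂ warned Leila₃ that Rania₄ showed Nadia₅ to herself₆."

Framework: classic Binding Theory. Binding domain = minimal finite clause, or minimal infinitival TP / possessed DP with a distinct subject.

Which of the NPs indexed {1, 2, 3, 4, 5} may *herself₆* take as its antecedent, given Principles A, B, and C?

{4, 5}

*herself* is an anaphor, so Principle A applies: it must be bound in its binding domain.
Binding domain of *herself₆*: the embedded TP, whose subject is Rania₄.
*Freya₁* does not c-command the anaphor → cannot bind it.
*[Freya₁'s editor]₂* c-commands the anaphor but is outside its binding domain → cannot satisfy Principle A.
*Leila₃* c-commands the anaphor but is outside its binding domain → cannot satisfy Principle A.
*Rania₄* c-commands the anaphor within its binding domain → licit binder.
*Nadia₅* c-commands the anaphor within its binding domain → licit binder.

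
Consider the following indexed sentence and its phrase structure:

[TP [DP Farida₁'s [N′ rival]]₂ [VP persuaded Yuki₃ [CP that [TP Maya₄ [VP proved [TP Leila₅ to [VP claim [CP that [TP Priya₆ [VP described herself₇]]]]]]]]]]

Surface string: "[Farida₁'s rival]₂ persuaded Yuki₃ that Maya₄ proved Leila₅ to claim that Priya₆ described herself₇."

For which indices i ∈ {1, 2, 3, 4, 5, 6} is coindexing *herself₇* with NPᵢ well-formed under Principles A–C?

{6}

*herself* is an anaphor, so Principle A applies: it must be bound in its binding domain.
Binding domain of *herself₇*: the embedded TP, whose subject is Priya₆.
*Farida₁* does not c-command the anaphor → cannot bind it.
*[Farida₁'s rival]₂* c-commands the anaphor but is outside its binding domain → cannot satisfy Principle A.
*Yuki₃* c-commands the anaphor but is outside its binding domain → cannot satisfy Principle A.
*Maya₄* c-commands the anaphor but is outside its binding domain → cannot satisfy Principle A.
*Leila₅* c-commands the anaphor but is outside its binding domain → cannot satisfy Principle A.
*Priya₆* c-commands the anaphor within its binding domain → licit binder.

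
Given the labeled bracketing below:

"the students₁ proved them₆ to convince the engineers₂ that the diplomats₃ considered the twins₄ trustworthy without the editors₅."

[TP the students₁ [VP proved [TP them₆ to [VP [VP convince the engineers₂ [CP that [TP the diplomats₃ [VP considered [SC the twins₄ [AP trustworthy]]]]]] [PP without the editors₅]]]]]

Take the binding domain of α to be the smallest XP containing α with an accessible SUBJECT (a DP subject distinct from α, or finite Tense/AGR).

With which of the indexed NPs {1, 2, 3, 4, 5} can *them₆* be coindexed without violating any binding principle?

none

*them* is a pronoun, so Principle B applies: it must be free in its binding domain.
Binding domain of *them₆*: the matrix TP, whose subject is the students₁.
*the students₁* c-commands the pronoun within its binding domain → coindexation would violate Principle B.
*the engineers₂*: the pronoun c-commands this R-expression → coindexation would violate Principle C on *the engineers₂*.
*the diplomats₃*: the pronoun c-commands this R-expression → coindexation would violate Principle C on *the diplomats₃*.
*the twins₄*: the pronoun c-commands this R-expression → coindexation would violate Principle C on *the twins₄*.
*the editors₅*: the pronoun c-commands this R-expression → coindexation would violate Principle C on *the editors₅*.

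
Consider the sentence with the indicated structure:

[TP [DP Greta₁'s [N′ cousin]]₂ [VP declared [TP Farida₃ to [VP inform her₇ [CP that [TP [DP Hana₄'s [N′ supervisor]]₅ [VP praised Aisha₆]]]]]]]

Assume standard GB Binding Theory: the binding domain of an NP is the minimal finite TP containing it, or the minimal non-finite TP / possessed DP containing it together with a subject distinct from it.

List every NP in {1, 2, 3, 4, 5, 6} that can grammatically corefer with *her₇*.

*her* is a pronoun, so Principle B applies: it must be free in its binding domain.
Binding domain of *her₇*: the embedded TP, whose subject is Farida₃.
*Greta₁* and the pronoun do not c-command one another → neither Principle B nor Principle C is at stake; coindexation permitted.
*[Greta₁'s cousin]₂* c-commands the pronoun but from outside its binding domain, and is not c-commanded by it → coindexation permitted.
*Farida₃* c-commands the pronoun within its binding domain → coindexation would violate Principle B.
*Hana₄*: the pronoun c-commands this R-expression → coindexation would violate Principle C on *Hana₄*.
*[Hana₄'s supervisor]₅*: the pronoun c-commands this R-expression → coindexation would violate Principle C on *[Hana₄'s supervisor]₅*.
*Aisha₆*: the pronoun c-commands this R-expression → coindexation would violate Principle C on *Aisha₆*.

{1, 2}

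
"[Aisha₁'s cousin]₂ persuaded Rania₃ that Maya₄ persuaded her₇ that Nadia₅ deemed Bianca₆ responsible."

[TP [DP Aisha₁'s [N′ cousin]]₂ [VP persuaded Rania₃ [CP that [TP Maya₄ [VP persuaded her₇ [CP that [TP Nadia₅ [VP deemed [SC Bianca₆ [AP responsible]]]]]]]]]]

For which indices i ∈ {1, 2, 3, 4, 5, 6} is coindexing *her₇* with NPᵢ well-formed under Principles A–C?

*her* is a pronoun, so Principle B applies: it must be free in its binding domain.
Binding domain of *her₇*: the embedded TP, whose subject is Maya₄.
*Aisha₁* and the pronoun do not c-command one another → neither Principle B nor Principle C is at stake; coindexation permitted.
*[Aisha₁'s cousin]₂* c-commands the pronoun but from outside its binding domain, and is not c-commanded by it → coindexation permitted.
*Rania₃* c-commands the pronoun but from outside its binding domain, and is not c-commanded by it → coindexation permitted.
*Maya₄* c-commands the pronoun within its binding domain → coindexation would violate Principle B.
*Nadia₅*: the pronoun c-commands this R-expression → coindexation would violate Principle C on *Nadia₅*.
*Bianca₆*: the pronoun c-commands this R-expression → coindexation would violate Principle C on *Bianca₆*.

{1, 2, 3}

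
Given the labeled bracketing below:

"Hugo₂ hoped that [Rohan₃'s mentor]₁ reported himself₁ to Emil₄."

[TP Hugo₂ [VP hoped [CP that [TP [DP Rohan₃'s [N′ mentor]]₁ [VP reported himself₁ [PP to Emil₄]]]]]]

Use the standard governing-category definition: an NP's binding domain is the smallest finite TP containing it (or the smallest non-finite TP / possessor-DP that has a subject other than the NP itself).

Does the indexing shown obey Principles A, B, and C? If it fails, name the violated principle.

The two coindexed NPs are *[Rohan₃'s mentor]₁* and *himself₁*.
*himself₁* is an anaphor; its binding domain is the embedded TP, whose subject is [Rohan₃'s mentor]₁. *[Rohan₃'s mentor]₁* c-commands it within that domain and shares its index, so Principle A is satisfied.
*[Rohan₃'s mentor]₁* is an R-expression; *himself₁* does not c-command it, and no other NP shares its index, so Principle C is satisfied.
All principles are respected.

grammatical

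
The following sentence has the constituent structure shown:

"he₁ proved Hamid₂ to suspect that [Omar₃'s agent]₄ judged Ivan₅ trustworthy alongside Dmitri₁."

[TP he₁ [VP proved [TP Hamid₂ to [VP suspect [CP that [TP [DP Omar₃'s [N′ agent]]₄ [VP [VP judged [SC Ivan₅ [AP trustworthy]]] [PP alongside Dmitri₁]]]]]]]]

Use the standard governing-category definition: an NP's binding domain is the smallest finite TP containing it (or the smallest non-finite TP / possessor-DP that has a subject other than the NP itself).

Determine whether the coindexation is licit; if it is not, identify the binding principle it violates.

Principle C

The two coindexed NPs are *he₁* and *Dmitri₁*.
*Dmitri₁* is an R-expression. Principle C requires it to be free everywhere.
*he₁* c-commands it and carries the same index.
The R-expression is bound → Principle C violation.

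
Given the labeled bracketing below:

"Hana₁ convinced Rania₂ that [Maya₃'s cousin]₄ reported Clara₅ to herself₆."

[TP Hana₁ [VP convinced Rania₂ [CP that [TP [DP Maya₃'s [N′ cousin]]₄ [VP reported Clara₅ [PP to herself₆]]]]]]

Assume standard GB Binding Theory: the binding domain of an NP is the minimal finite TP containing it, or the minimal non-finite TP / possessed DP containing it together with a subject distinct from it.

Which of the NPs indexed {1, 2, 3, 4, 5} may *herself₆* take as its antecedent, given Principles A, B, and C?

*herself* is an anaphor, so Principle A applies: it must be bound in its binding domain.
Binding domain of *herself₆*: the embedded TP, whose subject is [Maya₃'s cousin]₄.
*Hana₁* c-commands the anaphor but is outside its binding domain → cannot satisfy Principle A.
*Rania₂* c-commands the anaphor but is outside its binding domain → cannot satisfy Principle A.
*Maya₃* does not c-command the anaphor → cannot bind it.
*[Maya₃'s cousin]₄* c-commands the anaphor within its binding domain → licit binder.
*Clara₅* c-commands the anaphor within its binding domain → licit binder.

{4, 5}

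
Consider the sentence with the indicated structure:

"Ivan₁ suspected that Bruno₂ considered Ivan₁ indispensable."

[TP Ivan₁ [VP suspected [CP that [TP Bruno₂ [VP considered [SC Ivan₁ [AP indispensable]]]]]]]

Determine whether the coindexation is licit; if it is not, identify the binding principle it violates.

Principle C

The two coindexed NPs are *Ivan₁* (the lower occurrence) and *Ivan₁* (the higher occurrence).
*Ivan₁* (the lower occurrence) is an R-expression. Principle C requires it to be free everywhere.
*Ivan₁* (the higher occurrence) c-commands it and carries the same index.
The R-expression is bound → Principle C violation.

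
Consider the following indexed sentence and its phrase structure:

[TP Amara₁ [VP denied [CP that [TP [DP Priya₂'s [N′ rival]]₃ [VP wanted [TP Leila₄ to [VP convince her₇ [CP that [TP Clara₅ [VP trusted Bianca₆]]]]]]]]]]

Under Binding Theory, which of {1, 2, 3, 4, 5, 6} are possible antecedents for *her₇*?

*her* is a pronoun, so Principle B applies: it must be free in its binding domain.
Binding domain of *her₇*: the embedded TP, whose subject is Leila₄.
*Amara₁* c-commands the pronoun but from outside its binding domain, and is not c-commanded by it → coindexation permitted.
*Priya₂* and the pronoun do not c-command one another → neither Principle B nor Principle C is at stake; coindexation permitted.
*[Priya₂'s rival]₃* c-commands the pronoun but from outside its binding domain, and is not c-commanded by it → coindexation permitted.
*Leila₄* c-commands the pronoun within its binding domain → coindexation would violate Principle B.
*Clara₅*: the pronoun c-commands this R-expression → coindexation would violate Principle C on *Clara₅*.
*Bianca₆*: the pronoun c-commands this R-expression → coindexation would violate Principle C on *Bianca₆*.

{1, 2, 3}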